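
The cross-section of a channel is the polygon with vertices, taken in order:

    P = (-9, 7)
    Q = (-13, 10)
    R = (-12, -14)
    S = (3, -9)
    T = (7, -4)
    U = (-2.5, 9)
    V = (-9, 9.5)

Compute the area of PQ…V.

P→Q: (-9)(10) − (-13)(7) = 1
Q→R: (-13)(-14) − (-12)(10) = 302
R→S: (-12)(-9) − (3)(-14) = 150
S→T: (3)(-4) − (7)(-9) = 51
T→U: (7)(9) − (-2.5)(-4) = 53
U→V: (-2.5)(9.5) − (-9)(9) = 57.25
V→P: (-9)(7) − (-9)(9.5) = 22.5
Σ = 636.75
Area = |Σ|/2 = 318.375.

318.375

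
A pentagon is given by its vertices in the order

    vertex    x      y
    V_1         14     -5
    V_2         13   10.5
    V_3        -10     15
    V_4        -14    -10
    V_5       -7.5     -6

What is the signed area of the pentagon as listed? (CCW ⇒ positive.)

476.25

Apply Gauss's area formula: 2A = Σ (x_i·y_{i+1} − x_{i+1}·y_i), indices taken mod 5.
Σ = (212) + (300) + (310) + (9) + (121.5) = 952.5
Signed area = Σ/2 = 476.25 (positive ⇒ counter-clockwise traversal).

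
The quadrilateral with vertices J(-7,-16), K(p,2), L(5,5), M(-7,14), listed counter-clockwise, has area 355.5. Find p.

Write out the shoelace sum; only the two edges meeting at K involve p:
2·Area = [((-7)·2 − p·(-16)) + (p·5 − 5·2)] + 315
       = 21·p + 291 = 711
⇒ p = 20.

20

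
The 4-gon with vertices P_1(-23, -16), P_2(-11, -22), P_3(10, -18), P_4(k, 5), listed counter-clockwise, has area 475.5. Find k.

Write out the shoelace sum; only the two edges meeting at P_4 involve k:
2·Area = [(10·5 − k·(-18)) + (k·(-16) − (-23)·5)] + 748
       = 2·k + 913 = 951
⇒ k = 19.

19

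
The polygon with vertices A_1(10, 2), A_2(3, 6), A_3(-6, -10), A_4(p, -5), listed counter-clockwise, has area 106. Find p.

Write out the shoelace sum; only the two edges meeting at A_4 involve p:
2·Area = [((-6)·(-5) − p·(-10)) + (p·2 − 10·(-5))] + 60
       = 12·p + 140 = 212
⇒ p = 6.

6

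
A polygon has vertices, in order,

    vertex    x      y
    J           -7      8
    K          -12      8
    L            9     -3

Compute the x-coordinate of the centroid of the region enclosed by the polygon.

-10/3

Apply the surveyor's formula. First the cross-terms c_i = x_i·y_{i+1} − x_{i+1}·y_i:
  40, -36, 51  ⇒  2A = 55, A = 27.5.
Then Σ (x_i + x_{i+1})·c_i = -550, so x̄ = -550 / (6·27.5) = -10/3.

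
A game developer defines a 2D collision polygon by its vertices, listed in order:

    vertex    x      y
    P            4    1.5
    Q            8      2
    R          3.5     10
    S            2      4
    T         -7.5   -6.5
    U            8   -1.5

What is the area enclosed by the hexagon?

80.625

Apply the shoelace (surveyor's) formula: 2A = Σ (x_i·y_{i+1} − x_{i+1}·y_i), indices taken mod 6.
Cross-terms: -4, 73, -6, 17, 63.25, 18  ⇒  Σ = 161.25
Area = |Σ|/2 = 80.625.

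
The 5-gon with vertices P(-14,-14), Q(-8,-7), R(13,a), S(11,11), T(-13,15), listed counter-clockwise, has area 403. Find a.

Write out the shoelace sum; only the two edges meeting at R involve a:
2·Area = [((-8)·a − 13·(-7)) + (13·11 − 11·a)] + 686
       = -19·a + 920 = 806
⇒ a = 6.

6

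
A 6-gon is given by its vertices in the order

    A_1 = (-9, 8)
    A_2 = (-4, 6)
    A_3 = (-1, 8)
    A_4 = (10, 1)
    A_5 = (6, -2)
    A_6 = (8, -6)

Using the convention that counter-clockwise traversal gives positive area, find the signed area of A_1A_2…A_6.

-82.5

Apply Gauss's area formula: 2A = Σ (x_i·y_{i+1} − x_{i+1}·y_i), indices taken mod 6.
A_1→A_2: (-9)(6) − (-4)(8) = -22
A_2→A_3: (-4)(8) − (-1)(6) = -26
A_3→A_4: (-1)(1) − (10)(8) = -81
A_4→A_5: (10)(-2) − (6)(1) = -26
A_5→A_6: (6)(-6) − (8)(-2) = -20
A_6→A_1: (8)(8) − (-9)(-6) = 10
Σ = -165
Signed area = Σ/2 = -82.5 (negative ⇒ clockwise traversal).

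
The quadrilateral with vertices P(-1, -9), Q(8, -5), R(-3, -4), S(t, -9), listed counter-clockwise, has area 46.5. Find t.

-9

The doubled signed area Σ (x_i y_{i+1} − x_{i+1} y_i) is linear in t.
With t=0 it equals 48; the coefficient of t is -5 (from the two edges through S).
So -5·t + 48 = 2·46.5 = 93 ⇒ t = -9.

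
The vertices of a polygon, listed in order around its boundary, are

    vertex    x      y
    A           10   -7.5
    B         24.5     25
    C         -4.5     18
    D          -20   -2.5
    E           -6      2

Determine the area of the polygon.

Apply the shoelace (surveyor's) formula: 2A = Σ (x_i·y_{i+1} − x_{i+1}·y_i), indices taken mod 5.
A→B: (10)(25) − (24.5)(-7.5) = 433.75
B→C: (24.5)(18) − (-4.5)(25) = 553.5
C→D: (-4.5)(-2.5) − (-20)(18) = 371.25
D→E: (-20)(2) − (-6)(-2.5) = -55
E→A: (-6)(-7.5) − (10)(2) = 25
Σ = 1328.5
Area = |Σ|/2 = 664.25.

664.25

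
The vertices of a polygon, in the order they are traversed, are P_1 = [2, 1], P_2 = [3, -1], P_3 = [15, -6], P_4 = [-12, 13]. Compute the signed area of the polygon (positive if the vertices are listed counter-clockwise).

Apply the shoelace formula: 2A = Σ (x_i·y_{i+1} − x_{i+1}·y_i), indices taken mod 4.
Cross-terms: -5, -3, 123, -38  ⇒  Σ = 77
Signed area = Σ/2 = 38.5 (positive ⇒ counter-clockwise traversal).

38.5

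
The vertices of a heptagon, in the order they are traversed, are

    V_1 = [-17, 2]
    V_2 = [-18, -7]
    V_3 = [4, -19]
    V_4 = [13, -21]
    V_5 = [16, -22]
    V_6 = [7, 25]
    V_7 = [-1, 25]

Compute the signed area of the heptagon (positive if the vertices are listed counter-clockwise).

Apply the surveyor's formula: 2A = Σ (x_i·y_{i+1} − x_{i+1}·y_i), indices taken mod 7.
Σ = (155) + (370) + (163) + (50) + (554) + (200) + (423) = 1915
Signed area = Σ/2 = 957.5 (positive ⇒ counter-clockwise traversal).

957.5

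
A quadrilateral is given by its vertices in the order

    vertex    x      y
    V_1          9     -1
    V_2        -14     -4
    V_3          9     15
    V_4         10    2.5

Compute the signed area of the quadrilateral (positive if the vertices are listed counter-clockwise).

-192

Σ = (-50) + (-174) + (-127.5) + (-32.5) = -384
Signed area = Σ/2 = -192 (negative ⇒ clockwise traversal).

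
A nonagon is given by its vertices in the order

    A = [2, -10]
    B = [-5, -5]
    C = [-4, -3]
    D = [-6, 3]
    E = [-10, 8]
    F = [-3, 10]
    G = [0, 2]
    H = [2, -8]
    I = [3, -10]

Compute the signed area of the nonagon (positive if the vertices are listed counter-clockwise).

-102.5

Apply the shoelace formula: 2A = Σ (x_i·y_{i+1} − x_{i+1}·y_i), indices taken mod 9.
A→B: (2)(-5) − (-5)(-10) = -60
B→C: (-5)(-3) − (-4)(-5) = -5
C→D: (-4)(3) − (-6)(-3) = -30
D→E: (-6)(8) − (-10)(3) = -18
E→F: (-10)(10) − (-3)(8) = -76
F→G: (-3)(2) − (0)(10) = -6
G→H: (0)(-8) − (2)(2) = -4
H→I: (2)(-10) − (3)(-8) = 4
I→A: (3)(-10) − (2)(-10) = -10
Σ = -205
Signed area = Σ/2 = -102.5 (negative ⇒ clockwise traversal).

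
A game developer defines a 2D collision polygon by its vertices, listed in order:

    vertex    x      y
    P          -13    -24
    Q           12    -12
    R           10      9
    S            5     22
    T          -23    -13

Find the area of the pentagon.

Apply the shoelace formula: 2A = Σ (x_i·y_{i+1} − x_{i+1}·y_i), indices taken mod 5.
Cross-terms: 444, 228, 175, 441, 383  ⇒  Σ = 1671
Area = |Σ|/2 = 835.5.

835.5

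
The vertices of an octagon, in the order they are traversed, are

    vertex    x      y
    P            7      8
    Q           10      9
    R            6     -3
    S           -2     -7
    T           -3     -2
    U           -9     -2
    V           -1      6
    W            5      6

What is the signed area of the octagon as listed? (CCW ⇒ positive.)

-136

Apply Gauss's area formula: 2A = Σ (x_i·y_{i+1} − x_{i+1}·y_i), indices taken mod 8.
Σ = (-17) + (-84) + (-48) + (-17) + (-12) + (-56) + (-36) + (-2) = -272
Signed area = Σ/2 = -136 (negative ⇒ clockwise traversal).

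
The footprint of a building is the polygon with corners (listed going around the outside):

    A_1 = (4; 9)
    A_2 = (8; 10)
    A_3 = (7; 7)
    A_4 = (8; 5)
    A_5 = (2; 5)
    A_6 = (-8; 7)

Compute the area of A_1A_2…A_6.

41.5

Σ = (-32) + (-14) + (-21) + (30) + (54) + (-100) = -83
Area = |Σ|/2 = 41.5.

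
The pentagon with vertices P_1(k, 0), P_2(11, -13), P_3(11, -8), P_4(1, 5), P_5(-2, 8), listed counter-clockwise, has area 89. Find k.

-2

The doubled signed area Σ (x_i y_{i+1} − x_{i+1} y_i) is linear in k.
With k=0 it equals 136; the coefficient of k is -21 (from the two edges through P_1).
So -21·k + 136 = 2·89 = 178 ⇒ k = -2.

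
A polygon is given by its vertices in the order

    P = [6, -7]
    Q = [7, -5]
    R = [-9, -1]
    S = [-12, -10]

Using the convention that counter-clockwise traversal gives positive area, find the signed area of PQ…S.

Cross-terms: 19, -52, 78, 144  ⇒  Σ = 189
Signed area = Σ/2 = 94.5 (positive ⇒ counter-clockwise traversal).

94.5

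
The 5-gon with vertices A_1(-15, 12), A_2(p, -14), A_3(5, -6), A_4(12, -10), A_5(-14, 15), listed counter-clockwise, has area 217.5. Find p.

-2

The doubled signed area Σ (x_i y_{i+1} − x_{i+1} y_i) is linear in p.
With p=0 it equals 399; the coefficient of p is -18 (from the two edges through A_2).
So -18·p + 399 = 2·217.5 = 435 ⇒ p = -2.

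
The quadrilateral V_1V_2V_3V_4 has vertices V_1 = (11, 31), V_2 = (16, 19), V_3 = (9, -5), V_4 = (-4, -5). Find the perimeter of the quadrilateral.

|V_1V_2| = √((5)² + (-12)²) = √169 = 13
|V_2V_3| = √((-7)² + (-24)²) = √625 = 25
|V_3V_4| = √((-13)² + (0)²) = √169 = 13
|V_4V_1| = √((15)² + (36)²) = √1521 = 39
Perimeter = 13 + 25 + 13 + 39 = 90.

90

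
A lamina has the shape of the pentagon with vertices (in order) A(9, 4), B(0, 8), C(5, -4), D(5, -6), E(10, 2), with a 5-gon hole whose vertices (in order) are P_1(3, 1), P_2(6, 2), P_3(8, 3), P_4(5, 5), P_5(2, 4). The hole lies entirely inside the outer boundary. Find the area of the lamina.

43.5

Outer boundary:
Apply the shoelace formula: 2A = Σ (x_i·y_{i+1} − x_{i+1}·y_i), indices taken mod 5.
Σ = (72) + (-40) + (-10) + (70) + (22) = 114
Area = |Σ|/2 = 57.
Hole:
Apply Gauss's area formula: 2A = Σ (x_i·y_{i+1} − x_{i+1}·y_i), indices taken mod 5.
Σ = (0) + (2) + (25) + (10) + (-10) = 27
Area = |Σ|/2 = 13.5.
Net area = 57 − 13.5 = 43.5.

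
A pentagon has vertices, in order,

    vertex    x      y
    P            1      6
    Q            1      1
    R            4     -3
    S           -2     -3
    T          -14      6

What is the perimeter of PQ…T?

|PQ| = √((0)² + (-5)²) = √25 = 5
|QR| = √((3)² + (-4)²) = √25 = 5
|RS| = √((-6)² + (0)²) = √36 = 6
|ST| = √((-12)² + (9)²) = √225 = 15
|TP| = √((15)² + (0)²) = √225 = 15
Perimeter = 5 + 5 + 6 + 15 + 15 = 46.

46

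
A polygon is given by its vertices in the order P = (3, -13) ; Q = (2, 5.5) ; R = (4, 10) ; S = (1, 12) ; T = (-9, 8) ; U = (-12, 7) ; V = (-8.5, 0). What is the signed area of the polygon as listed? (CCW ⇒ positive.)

Apply Gauss's area formula: 2A = Σ (x_i·y_{i+1} − x_{i+1}·y_i), indices taken mod 7.
Σ = (42.5) + (-2) + (38) + (116) + (33) + (59.5) + (110.5) = 397.5
Signed area = Σ/2 = 198.75 (positive ⇒ counter-clockwise traversal).

198.75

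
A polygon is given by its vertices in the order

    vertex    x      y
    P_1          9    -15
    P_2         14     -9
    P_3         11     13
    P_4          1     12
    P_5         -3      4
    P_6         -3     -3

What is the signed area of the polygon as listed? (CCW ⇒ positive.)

331

Apply the shoelace formula: 2A = Σ (x_i·y_{i+1} − x_{i+1}·y_i), indices taken mod 6.
Σ = (129) + (281) + (119) + (40) + (21) + (72) = 662
Signed area = Σ/2 = 331 (positive ⇒ counter-clockwise traversal).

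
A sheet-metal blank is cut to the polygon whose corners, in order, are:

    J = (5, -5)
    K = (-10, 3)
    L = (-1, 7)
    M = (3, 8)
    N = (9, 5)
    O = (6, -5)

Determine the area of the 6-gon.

134

Cross-terms: -35, -67, -29, -57, -75, -5  ⇒  Σ = -268
Area = |Σ|/2 = 134.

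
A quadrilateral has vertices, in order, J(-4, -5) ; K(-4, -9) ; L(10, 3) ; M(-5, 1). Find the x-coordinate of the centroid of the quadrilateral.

Apply the shoelace (surveyor's) formula. First the cross-terms c_i = x_i·y_{i+1} − x_{i+1}·y_i:
  16, 78, 25, 29  ⇒  2A = 148, A = 74.
Then Σ (x_i + x_{i+1})·c_i = 204, so x̄ = 204 / (6·74) = 17/37.

17/37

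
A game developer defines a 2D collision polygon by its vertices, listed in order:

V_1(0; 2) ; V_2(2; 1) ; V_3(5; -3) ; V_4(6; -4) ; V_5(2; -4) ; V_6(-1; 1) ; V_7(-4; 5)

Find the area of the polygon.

22

Σ = (-4) + (-11) + (-2) + (-16) + (-2) + (-1) + (-8) = -44
Area = |Σ|/2 = 22.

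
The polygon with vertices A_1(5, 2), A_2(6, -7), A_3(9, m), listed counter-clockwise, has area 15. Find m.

Write out the shoelace sum; only the two edges meeting at A_3 involve m:
2·Area = [(6·m − 9·(-7)) + (9·2 − 5·m)] + -47
       = 1·m + 34 = 30
⇒ m = -4.

-4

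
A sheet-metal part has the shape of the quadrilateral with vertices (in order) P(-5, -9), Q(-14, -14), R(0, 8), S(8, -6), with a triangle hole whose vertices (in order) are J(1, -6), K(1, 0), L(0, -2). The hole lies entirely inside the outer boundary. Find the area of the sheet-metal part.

Outer boundary:
Apply Gauss's area formula: 2A = Σ (x_i·y_{i+1} − x_{i+1}·y_i), indices taken mod 4.
Σ = (-56) + (-112) + (-64) + (-102) = -334
Area = |Σ|/2 = 167.
Hole:
Apply the shoelace formula: 2A = Σ (x_i·y_{i+1} − x_{i+1}·y_i), indices taken mod 3.
Σ = (6) + (-2) + (2) = 6
Area = |Σ|/2 = 3.
Net area = 167 − 3 = 164.

164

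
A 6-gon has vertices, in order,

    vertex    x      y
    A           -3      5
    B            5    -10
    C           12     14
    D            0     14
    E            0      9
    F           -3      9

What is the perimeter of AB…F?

66

|AB| = √((8)² + (-15)²) = √289 = 17
|BC| = √((7)² + (24)²) = √625 = 25
|CD| = √((-12)² + (0)²) = √144 = 12
|DE| = √((0)² + (-5)²) = √25 = 5
|EF| = √((-3)² + (0)²) = √9 = 3
|FA| = √((0)² + (-4)²) = √16 = 4
Perimeter = 17 + 25 + 12 + 5 + 3 + 4 = 66.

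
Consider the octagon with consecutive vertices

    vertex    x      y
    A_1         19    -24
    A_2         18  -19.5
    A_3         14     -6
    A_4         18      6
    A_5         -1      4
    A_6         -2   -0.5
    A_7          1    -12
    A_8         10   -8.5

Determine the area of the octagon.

281.25

Apply Gauss's area formula: 2A = Σ (x_i·y_{i+1} − x_{i+1}·y_i), indices taken mod 8.
Σ = (61.5) + (165) + (192) + (78) + (8.5) + (24.5) + (111.5) + (-78.5) = 562.5
Area = |Σ|/2 = 281.25.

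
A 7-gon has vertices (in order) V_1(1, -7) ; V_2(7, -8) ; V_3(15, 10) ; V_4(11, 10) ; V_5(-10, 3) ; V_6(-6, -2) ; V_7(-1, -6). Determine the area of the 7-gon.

244.5

Apply the surveyor's formula: 2A = Σ (x_i·y_{i+1} − x_{i+1}·y_i), indices taken mod 7.
Σ = (41) + (190) + (40) + (133) + (38) + (34) + (13) = 489
Area = |Σ|/2 = 244.5.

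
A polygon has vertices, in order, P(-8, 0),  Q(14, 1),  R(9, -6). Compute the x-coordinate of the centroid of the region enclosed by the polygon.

5

Apply the shoelace formula. First the cross-terms c_i = x_i·y_{i+1} − x_{i+1}·y_i:
  -8, -93, -48  ⇒  2A = -149, A = -74.5.
Then Σ (x_i + x_{i+1})·c_i = -2235, so x̄ = -2235 / (6·(-74.5)) = 5.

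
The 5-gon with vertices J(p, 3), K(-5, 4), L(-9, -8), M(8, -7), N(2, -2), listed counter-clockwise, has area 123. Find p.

The doubled signed area Σ (x_i y_{i+1} − x_{i+1} y_i) is linear in p.
With p=0 it equals 222; the coefficient of p is 6 (from the two edges through J).
So 6·p + 222 = 2·123 = 246 ⇒ p = 4.

4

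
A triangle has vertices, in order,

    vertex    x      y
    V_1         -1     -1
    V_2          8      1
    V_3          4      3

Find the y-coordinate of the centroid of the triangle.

1

Apply the surveyor's formula. First the cross-terms c_i = x_i·y_{i+1} − x_{i+1}·y_i:
  7, 20, -1  ⇒  2A = 26, A = 13.
Then Σ (y_i + y_{i+1})·c_i = 78, so ȳ = 78 / (6·13) = 1.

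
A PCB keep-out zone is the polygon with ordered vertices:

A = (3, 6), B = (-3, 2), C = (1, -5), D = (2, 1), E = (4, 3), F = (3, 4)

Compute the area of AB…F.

31.5

Apply Gauss's area formula: 2A = Σ (x_i·y_{i+1} − x_{i+1}·y_i), indices taken mod 6.
Σ = (24) + (13) + (11) + (2) + (7) + (6) = 63
Area = |Σ|/2 = 31.5.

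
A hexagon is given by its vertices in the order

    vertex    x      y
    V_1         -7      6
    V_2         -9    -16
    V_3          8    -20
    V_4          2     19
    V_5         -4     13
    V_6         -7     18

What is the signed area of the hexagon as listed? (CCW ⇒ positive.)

435.5

V_1→V_2: (-7)(-16) − (-9)(6) = 166
V_2→V_3: (-9)(-20) − (8)(-16) = 308
V_3→V_4: (8)(19) − (2)(-20) = 192
V_4→V_5: (2)(13) − (-4)(19) = 102
V_5→V_6: (-4)(18) − (-7)(13) = 19
V_6→V_1: (-7)(6) − (-7)(18) = 84
Σ = 871
Signed area = Σ/2 = 435.5 (positive ⇒ counter-clockwise traversal).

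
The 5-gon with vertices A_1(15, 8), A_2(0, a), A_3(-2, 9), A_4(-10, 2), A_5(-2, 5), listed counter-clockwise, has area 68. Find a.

Write out the shoelace sum; only the two edges meeting at A_2 involve a:
2·Area = [(15·a − 0·8) + (0·9 − (-2)·a)] + -51
       = 17·a + -51 = 136
⇒ a = 11.

11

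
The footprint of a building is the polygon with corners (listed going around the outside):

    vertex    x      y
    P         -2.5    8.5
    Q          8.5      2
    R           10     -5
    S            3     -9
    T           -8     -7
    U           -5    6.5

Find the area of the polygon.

Σ = (-77.25) + (-62.5) + (-75) + (-93) + (-87) + (-26.25) = -421
Area = |Σ|/2 = 210.5.

210.5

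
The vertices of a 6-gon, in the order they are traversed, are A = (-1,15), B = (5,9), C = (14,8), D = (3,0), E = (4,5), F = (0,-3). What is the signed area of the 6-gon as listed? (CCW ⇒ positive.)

Σ = (-84) + (-86) + (-24) + (15) + (-12) + (-3) = -194
Signed area = Σ/2 = -97 (negative ⇒ clockwise traversal).

-97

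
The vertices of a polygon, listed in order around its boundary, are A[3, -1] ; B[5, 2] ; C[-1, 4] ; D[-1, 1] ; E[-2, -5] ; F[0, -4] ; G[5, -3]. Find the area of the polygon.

Apply Gauss's area formula: 2A = Σ (x_i·y_{i+1} − x_{i+1}·y_i), indices taken mod 7.
Cross-terms: 11, 22, 3, 7, 8, 20, 4  ⇒  Σ = 75
Area = |Σ|/2 = 37.5.

37.5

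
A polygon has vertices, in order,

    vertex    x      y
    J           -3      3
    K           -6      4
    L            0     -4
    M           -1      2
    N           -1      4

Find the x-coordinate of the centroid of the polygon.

-226/99

Apply the surveyor's formula. First the cross-terms c_i = x_i·y_{i+1} − x_{i+1}·y_i:
  6, 24, -4, -2, 9  ⇒  2A = 33, A = 16.5.
Then Σ (x_i + x_{i+1})·c_i = -226, so x̄ = -226 / (6·16.5) = -226/99.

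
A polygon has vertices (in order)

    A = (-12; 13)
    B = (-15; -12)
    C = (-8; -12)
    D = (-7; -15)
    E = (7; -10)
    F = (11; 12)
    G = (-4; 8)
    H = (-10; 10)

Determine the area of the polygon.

Apply the shoelace (surveyor's) formula: 2A = Σ (x_i·y_{i+1} − x_{i+1}·y_i), indices taken mod 8.
Σ = (339) + (84) + (36) + (175) + (194) + (136) + (40) + (-10) = 994
Area = |Σ|/2 = 497.

497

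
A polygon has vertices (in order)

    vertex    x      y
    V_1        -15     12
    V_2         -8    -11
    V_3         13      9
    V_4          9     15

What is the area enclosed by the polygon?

Apply Gauss's area formula: 2A = Σ (x_i·y_{i+1} − x_{i+1}·y_i), indices taken mod 4.
Σ = (261) + (71) + (114) + (333) = 779
Area = |Σ|/2 = 389.5.

389.5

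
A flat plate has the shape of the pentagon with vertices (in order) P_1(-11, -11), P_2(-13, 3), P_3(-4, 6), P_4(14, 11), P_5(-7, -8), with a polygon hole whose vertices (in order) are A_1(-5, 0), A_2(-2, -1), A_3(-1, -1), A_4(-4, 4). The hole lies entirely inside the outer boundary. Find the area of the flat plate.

Outer boundary:
P_1→P_2: (-11)(3) − (-13)(-11) = -176
P_2→P_3: (-13)(6) − (-4)(3) = -66
P_3→P_4: (-4)(11) − (14)(6) = -128
P_4→P_5: (14)(-8) − (-7)(11) = -35
P_5→P_1: (-7)(-11) − (-11)(-8) = -11
Σ = -416
Area = |Σ|/2 = 208.
Hole:
Apply the surveyor's formula: 2A = Σ (x_i·y_{i+1} − x_{i+1}·y_i), indices taken mod 4.
Σ = (5) + (1) + (-8) + (20) = 18
Area = |Σ|/2 = 9.
Net area = 208 − 9 = 199.

199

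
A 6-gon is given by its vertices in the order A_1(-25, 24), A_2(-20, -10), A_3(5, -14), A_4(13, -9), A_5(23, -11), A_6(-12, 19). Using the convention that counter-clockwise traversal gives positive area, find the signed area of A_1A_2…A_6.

Apply the shoelace (surveyor's) formula: 2A = Σ (x_i·y_{i+1} − x_{i+1}·y_i), indices taken mod 6.
A_1→A_2: (-25)(-10) − (-20)(24) = 730
A_2→A_3: (-20)(-14) − (5)(-10) = 330
A_3→A_4: (5)(-9) − (13)(-14) = 137
A_4→A_5: (13)(-11) − (23)(-9) = 64
A_5→A_6: (23)(19) − (-12)(-11) = 305
A_6→A_1: (-12)(24) − (-25)(19) = 187
Σ = 1753
Signed area = Σ/2 = 876.5 (positive ⇒ counter-clockwise traversal).

876.5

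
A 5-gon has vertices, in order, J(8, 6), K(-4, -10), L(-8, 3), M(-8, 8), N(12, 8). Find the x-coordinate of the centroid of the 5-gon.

Apply the shoelace formula. First the cross-terms c_i = x_i·y_{i+1} − x_{i+1}·y_i:
  -56, -92, -40, -160, 8  ⇒  2A = -340, A = -170.
Then Σ (x_i + x_{i+1})·c_i = 1040, so x̄ = 1040 / (6·(-170)) = -52/51.

-52/51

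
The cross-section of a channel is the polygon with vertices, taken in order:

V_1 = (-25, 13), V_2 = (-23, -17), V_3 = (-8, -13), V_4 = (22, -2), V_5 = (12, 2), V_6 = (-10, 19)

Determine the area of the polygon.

925

Σ = (724) + (163) + (302) + (68) + (248) + (345) = 1850
Area = |Σ|/2 = 925.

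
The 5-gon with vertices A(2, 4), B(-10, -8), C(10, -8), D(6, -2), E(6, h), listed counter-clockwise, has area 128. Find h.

2

The doubled signed area Σ (x_i y_{i+1} − x_{i+1} y_i) is linear in h.
With h=0 it equals 248; the coefficient of h is 4 (from the two edges through E).
So 4·h + 248 = 2·128 = 256 ⇒ h = 2.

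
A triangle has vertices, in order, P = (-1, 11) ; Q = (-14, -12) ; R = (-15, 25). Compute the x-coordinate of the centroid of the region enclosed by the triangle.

-10

Apply the surveyor's formula. First the cross-terms c_i = x_i·y_{i+1} − x_{i+1}·y_i:
  166, -530, -140  ⇒  2A = -504, A = -252.
Then Σ (x_i + x_{i+1})·c_i = 15120, so x̄ = 15120 / (6·(-252)) = -10.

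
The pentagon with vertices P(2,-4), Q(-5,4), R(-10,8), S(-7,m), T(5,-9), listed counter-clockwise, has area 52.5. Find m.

Write out the shoelace sum; only the two edges meeting at S involve m:
2·Area = [((-10)·m − (-7)·8) + ((-7)·(-9) − 5·m)] + -14
       = -15·m + 105 = 105
⇒ m = 0.

0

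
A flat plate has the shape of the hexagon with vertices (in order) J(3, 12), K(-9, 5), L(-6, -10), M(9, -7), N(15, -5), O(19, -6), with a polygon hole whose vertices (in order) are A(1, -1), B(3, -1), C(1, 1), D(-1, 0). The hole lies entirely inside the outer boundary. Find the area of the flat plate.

Outer boundary:
Σ = (123) + (120) + (132) + (60) + (5) + (246) = 686
Area = |Σ|/2 = 343.
Hole:
Apply the shoelace (surveyor's) formula: 2A = Σ (x_i·y_{i+1} − x_{i+1}·y_i), indices taken mod 4.
Σ = (2) + (4) + (1) + (1) = 8
Area = |Σ|/2 = 4.
Net area = 343 − 4 = 339.

339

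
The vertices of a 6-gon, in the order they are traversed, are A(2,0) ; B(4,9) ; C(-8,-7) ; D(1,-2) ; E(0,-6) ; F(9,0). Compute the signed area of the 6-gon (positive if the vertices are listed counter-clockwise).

Apply Gauss's area formula: 2A = Σ (x_i·y_{i+1} − x_{i+1}·y_i), indices taken mod 6.
Σ = (18) + (44) + (23) + (-6) + (54) + (0) = 133
Signed area = Σ/2 = 66.5 (positive ⇒ counter-clockwise traversal).

66.5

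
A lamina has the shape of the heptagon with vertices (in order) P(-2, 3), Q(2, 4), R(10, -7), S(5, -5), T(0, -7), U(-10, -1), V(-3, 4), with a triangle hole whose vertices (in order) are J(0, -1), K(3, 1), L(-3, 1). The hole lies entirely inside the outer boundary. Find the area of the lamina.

Outer boundary:
Apply the surveyor's formula: 2A = Σ (x_i·y_{i+1} − x_{i+1}·y_i), indices taken mod 7.
Σ = (-14) + (-54) + (-15) + (-35) + (-70) + (-43) + (-1) = -232
Area = |Σ|/2 = 116.
Hole:
Σ = (3) + (6) + (3) = 12
Area = |Σ|/2 = 6.
Net area = 116 − 6 = 110.

110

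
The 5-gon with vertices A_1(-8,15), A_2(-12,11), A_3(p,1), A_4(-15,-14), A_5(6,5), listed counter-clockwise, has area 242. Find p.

Write out the shoelace sum; only the two edges meeting at A_3 involve p:
2·Area = [((-12)·1 − p·11) + (p·(-14) − (-15)·1)] + 231
       = -25·p + 234 = 484
⇒ p = -10.

-10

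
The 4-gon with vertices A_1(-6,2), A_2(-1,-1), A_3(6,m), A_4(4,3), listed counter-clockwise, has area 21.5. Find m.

The doubled signed area Σ (x_i y_{i+1} − x_{i+1} y_i) is linear in m.
With m=0 it equals 58; the coefficient of m is -5 (from the two edges through A_3).
So -5·m + 58 = 2·21.5 = 43 ⇒ m = 3.

3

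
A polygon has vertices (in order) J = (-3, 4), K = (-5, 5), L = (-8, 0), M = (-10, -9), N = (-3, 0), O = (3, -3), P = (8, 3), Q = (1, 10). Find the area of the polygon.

121.5

Apply the shoelace formula: 2A = Σ (x_i·y_{i+1} − x_{i+1}·y_i), indices taken mod 8.
J→K: (-3)(5) − (-5)(4) = 5
K→L: (-5)(0) − (-8)(5) = 40
L→M: (-8)(-9) − (-10)(0) = 72
M→N: (-10)(0) − (-3)(-9) = -27
N→O: (-3)(-3) − (3)(0) = 9
O→P: (3)(3) − (8)(-3) = 33
P→Q: (8)(10) − (1)(3) = 77
Q→J: (1)(4) − (-3)(10) = 34
Σ = 243
Area = |Σ|/2 = 121.5.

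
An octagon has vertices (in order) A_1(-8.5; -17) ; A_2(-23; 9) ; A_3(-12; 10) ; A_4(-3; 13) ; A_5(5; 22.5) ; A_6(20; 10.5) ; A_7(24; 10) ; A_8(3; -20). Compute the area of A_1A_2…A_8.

A_1→A_2: (-8.5)(9) − (-23)(-17) = -467.5
A_2→A_3: (-23)(10) − (-12)(9) = -122
A_3→A_4: (-12)(13) − (-3)(10) = -126
A_4→A_5: (-3)(22.5) − (5)(13) = -132.5
A_5→A_6: (5)(10.5) − (20)(22.5) = -397.5
A_6→A_7: (20)(10) − (24)(10.5) = -52
A_7→A_8: (24)(-20) − (3)(10) = -510
A_8→A_1: (3)(-17) − (-8.5)(-20) = -221
Σ = -2028.5
Area = |Σ|/2 = 1014.25.

1014.25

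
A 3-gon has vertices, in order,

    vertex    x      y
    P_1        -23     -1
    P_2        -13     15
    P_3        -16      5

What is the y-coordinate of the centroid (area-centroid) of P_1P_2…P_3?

Apply the shoelace formula. First the cross-terms c_i = x_i·y_{i+1} − x_{i+1}·y_i:
  -358, 175, 131  ⇒  2A = -52, A = -26.
Then Σ (y_i + y_{i+1})·c_i = -988, so ȳ = -988 / (6·(-26)) = 19/3.

19/3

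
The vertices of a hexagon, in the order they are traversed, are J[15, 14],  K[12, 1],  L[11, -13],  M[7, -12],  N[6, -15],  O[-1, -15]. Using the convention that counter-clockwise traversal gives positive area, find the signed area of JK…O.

-144

Apply the surveyor's formula: 2A = Σ (x_i·y_{i+1} − x_{i+1}·y_i), indices taken mod 6.
J→K: (15)(1) − (12)(14) = -153
K→L: (12)(-13) − (11)(1) = -167
L→M: (11)(-12) − (7)(-13) = -41
M→N: (7)(-15) − (6)(-12) = -33
N→O: (6)(-15) − (-1)(-15) = -105
O→J: (-1)(14) − (15)(-15) = 211
Σ = -288
Signed area = Σ/2 = -144 (negative ⇒ clockwise traversal).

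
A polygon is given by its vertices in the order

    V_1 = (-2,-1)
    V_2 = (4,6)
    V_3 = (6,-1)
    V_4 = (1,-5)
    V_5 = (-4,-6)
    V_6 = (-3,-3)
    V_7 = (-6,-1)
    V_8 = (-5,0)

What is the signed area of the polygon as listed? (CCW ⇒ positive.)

-62

Apply Gauss's area formula: 2A = Σ (x_i·y_{i+1} − x_{i+1}·y_i), indices taken mod 8.
Cross-terms: -8, -40, -29, -26, -6, -15, -5, 5  ⇒  Σ = -124
Signed area = Σ/2 = -62 (negative ⇒ clockwise traversal).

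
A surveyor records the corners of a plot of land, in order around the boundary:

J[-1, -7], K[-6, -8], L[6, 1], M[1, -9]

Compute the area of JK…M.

31.5

Apply the surveyor's formula: 2A = Σ (x_i·y_{i+1} − x_{i+1}·y_i), indices taken mod 4.
Cross-terms: -34, 42, -55, -16  ⇒  Σ = -63
Area = |Σ|/2 = 31.5.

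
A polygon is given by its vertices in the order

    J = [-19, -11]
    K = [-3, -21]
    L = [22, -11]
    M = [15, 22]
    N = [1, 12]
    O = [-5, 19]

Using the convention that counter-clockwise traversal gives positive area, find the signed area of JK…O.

1081.5

Apply the surveyor's formula: 2A = Σ (x_i·y_{i+1} − x_{i+1}·y_i), indices taken mod 6.
J→K: (-19)(-21) − (-3)(-11) = 366
K→L: (-3)(-11) − (22)(-21) = 495
L→M: (22)(22) − (15)(-11) = 649
M→N: (15)(12) − (1)(22) = 158
N→O: (1)(19) − (-5)(12) = 79
O→J: (-5)(-11) − (-19)(19) = 416
Σ = 2163
Signed area = Σ/2 = 1081.5 (positive ⇒ counter-clockwise traversal).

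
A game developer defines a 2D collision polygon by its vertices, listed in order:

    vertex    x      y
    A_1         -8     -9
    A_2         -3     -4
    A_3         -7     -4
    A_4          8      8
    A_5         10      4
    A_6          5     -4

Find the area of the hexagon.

Σ = (5) + (-16) + (-24) + (-48) + (-60) + (-77) = -220
Area = |Σ|/2 = 110.

110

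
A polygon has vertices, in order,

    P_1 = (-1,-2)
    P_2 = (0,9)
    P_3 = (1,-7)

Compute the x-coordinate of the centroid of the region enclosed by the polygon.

Apply the shoelace (surveyor's) formula. First the cross-terms c_i = x_i·y_{i+1} − x_{i+1}·y_i:
  -9, -9, -9  ⇒  2A = -27, A = -13.5.
Then Σ (x_i + x_{i+1})·c_i = 0, so x̄ = 0 / (6·(-13.5)) = 0.

0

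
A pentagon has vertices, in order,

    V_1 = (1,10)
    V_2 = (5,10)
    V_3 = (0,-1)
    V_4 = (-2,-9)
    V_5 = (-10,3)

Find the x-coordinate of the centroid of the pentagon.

-101/41

Apply Gauss's area formula. First the cross-terms c_i = x_i·y_{i+1} − x_{i+1}·y_i:
  -40, -5, -2, -96, -103  ⇒  2A = -246, A = -123.
Then Σ (x_i + x_{i+1})·c_i = 1818, so x̄ = 1818 / (6·(-123)) = -101/41.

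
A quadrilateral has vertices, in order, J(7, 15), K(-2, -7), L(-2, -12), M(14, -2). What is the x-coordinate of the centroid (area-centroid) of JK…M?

737/129

Apply Gauss's area formula. First the cross-terms c_i = x_i·y_{i+1} − x_{i+1}·y_i:
  -19, 10, 172, 224  ⇒  2A = 387, A = 193.5.
Then Σ (x_i + x_{i+1})·c_i = 6633, so x̄ = 6633 / (6·193.5) = 737/129.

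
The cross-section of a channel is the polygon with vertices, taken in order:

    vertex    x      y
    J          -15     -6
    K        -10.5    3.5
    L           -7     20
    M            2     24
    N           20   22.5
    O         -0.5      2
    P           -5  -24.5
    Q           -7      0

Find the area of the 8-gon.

Σ = (-115.5) + (-185.5) + (-208) + (-435) + (51.25) + (22.25) + (-171.5) + (42) = -1000
Area = |Σ|/2 = 500.

500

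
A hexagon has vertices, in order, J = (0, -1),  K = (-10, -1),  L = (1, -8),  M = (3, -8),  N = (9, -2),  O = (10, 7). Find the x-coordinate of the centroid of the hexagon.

284/113

Apply Gauss's area formula. First the cross-terms c_i = x_i·y_{i+1} − x_{i+1}·y_i:
  -10, 81, 16, 66, 83, -10  ⇒  2A = 226, A = 113.
Then Σ (x_i + x_{i+1})·c_i = 1704, so x̄ = 1704 / (6·113) = 284/113.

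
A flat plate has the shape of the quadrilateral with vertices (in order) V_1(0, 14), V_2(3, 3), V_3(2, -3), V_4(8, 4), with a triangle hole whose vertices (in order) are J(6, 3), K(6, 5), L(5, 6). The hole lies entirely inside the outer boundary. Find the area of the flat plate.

42.5

Outer boundary:
V_1→V_2: (0)(3) − (3)(14) = -42
V_2→V_3: (3)(-3) − (2)(3) = -15
V_3→V_4: (2)(4) − (8)(-3) = 32
V_4→V_1: (8)(14) − (0)(4) = 112
Σ = 87
Area = |Σ|/2 = 43.5.
Hole:
Apply Gauss's area formula: 2A = Σ (x_i·y_{i+1} − x_{i+1}·y_i), indices taken mod 3.
J→K: (6)(5) − (6)(3) = 12
K→L: (6)(6) − (5)(5) = 11
L→J: (5)(3) − (6)(6) = -21
Σ = 2
Area = |Σ|/2 = 1.
Net area = 43.5 − 1 = 42.5.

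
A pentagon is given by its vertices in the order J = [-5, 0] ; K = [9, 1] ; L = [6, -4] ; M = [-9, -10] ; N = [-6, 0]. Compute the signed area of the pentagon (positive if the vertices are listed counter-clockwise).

Apply the surveyor's formula: 2A = Σ (x_i·y_{i+1} − x_{i+1}·y_i), indices taken mod 5.
Σ = (-5) + (-42) + (-96) + (-60) + (0) = -203
Signed area = Σ/2 = -101.5 (negative ⇒ clockwise traversal).

-101.5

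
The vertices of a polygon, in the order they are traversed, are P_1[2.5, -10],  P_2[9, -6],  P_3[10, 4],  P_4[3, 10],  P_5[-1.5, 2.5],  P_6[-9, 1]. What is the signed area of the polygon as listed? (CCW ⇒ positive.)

Apply the shoelace (surveyor's) formula: 2A = Σ (x_i·y_{i+1} − x_{i+1}·y_i), indices taken mod 6.
Σ = (75) + (96) + (88) + (22.5) + (21) + (87.5) = 390
Signed area = Σ/2 = 195 (positive ⇒ counter-clockwise traversal).

195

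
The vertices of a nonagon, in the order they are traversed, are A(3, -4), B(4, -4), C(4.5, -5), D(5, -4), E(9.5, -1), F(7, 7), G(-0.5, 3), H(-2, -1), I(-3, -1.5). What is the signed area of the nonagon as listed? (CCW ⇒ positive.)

Apply the surveyor's formula: 2A = Σ (x_i·y_{i+1} − x_{i+1}·y_i), indices taken mod 9.
A→B: (3)(-4) − (4)(-4) = 4
B→C: (4)(-5) − (4.5)(-4) = -2
C→D: (4.5)(-4) − (5)(-5) = 7
D→E: (5)(-1) − (9.5)(-4) = 33
E→F: (9.5)(7) − (7)(-1) = 73.5
F→G: (7)(3) − (-0.5)(7) = 24.5
G→H: (-0.5)(-1) − (-2)(3) = 6.5
H→I: (-2)(-1.5) − (-3)(-1) = 0
I→A: (-3)(-4) − (3)(-1.5) = 16.5
Σ = 163
Signed area = Σ/2 = 81.5 (positive ⇒ counter-clockwise traversal).

81.5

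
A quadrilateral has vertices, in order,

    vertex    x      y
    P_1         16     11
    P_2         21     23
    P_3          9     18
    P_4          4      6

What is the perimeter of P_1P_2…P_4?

|P_1P_2| = √((5)² + (12)²) = √169 = 13
|P_2P_3| = √((-12)² + (-5)²) = √169 = 13
|P_3P_4| = √((-5)² + (-12)²) = √169 = 13
|P_4P_1| = √((12)² + (5)²) = √169 = 13
Perimeter = 13 + 13 + 13 + 13 = 52.

52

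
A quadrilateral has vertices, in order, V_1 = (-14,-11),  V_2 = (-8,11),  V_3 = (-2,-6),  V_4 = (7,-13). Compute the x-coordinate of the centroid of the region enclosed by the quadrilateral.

Apply the surveyor's formula. First the cross-terms c_i = x_i·y_{i+1} − x_{i+1}·y_i:
  -242, 70, 68, -259  ⇒  2A = -363, A = -181.5.
Then Σ (x_i + x_{i+1})·c_i = 6777, so x̄ = 6777 / (6·(-181.5)) = -753/121.

-753/121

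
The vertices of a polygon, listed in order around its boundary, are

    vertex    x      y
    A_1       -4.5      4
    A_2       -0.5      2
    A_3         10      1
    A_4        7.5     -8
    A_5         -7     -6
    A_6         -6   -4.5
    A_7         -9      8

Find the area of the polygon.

154.5

Σ = (-7) + (-20.5) + (-87.5) + (-101) + (-4.5) + (-88.5) + (0) = -309
Area = |Σ|/2 = 154.5.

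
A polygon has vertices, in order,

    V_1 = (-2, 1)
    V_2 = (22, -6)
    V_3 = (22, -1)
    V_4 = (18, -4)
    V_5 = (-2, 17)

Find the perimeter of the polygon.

|V_1V_2| = √((24)² + (-7)²) = √625 = 25
|V_2V_3| = √((0)² + (5)²) = √25 = 5
|V_3V_4| = √((-4)² + (-3)²) = √25 = 5
|V_4V_5| = √((-20)² + (21)²) = √841 = 29
|V_5V_1| = √((0)² + (-16)²) = √256 = 16
Perimeter = 25 + 5 + 5 + 29 + 16 = 80.

80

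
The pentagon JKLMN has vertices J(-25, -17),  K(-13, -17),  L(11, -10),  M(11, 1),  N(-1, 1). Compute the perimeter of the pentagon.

|JK| = √((12)² + (0)²) = √144 = 12
|KL| = √((24)² + (7)²) = √625 = 25
|LM| = √((0)² + (11)²) = √121 = 11
|MN| = √((-12)² + (0)²) = √144 = 12
|NJ| = √((-24)² + (-18)²) = √900 = 30
Perimeter = 12 + 25 + 11 + 12 + 30 = 90.

90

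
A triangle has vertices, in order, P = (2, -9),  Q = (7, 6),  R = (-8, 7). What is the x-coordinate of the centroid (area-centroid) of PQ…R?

Apply the shoelace (surveyor's) formula. First the cross-terms c_i = x_i·y_{i+1} − x_{i+1}·y_i:
  75, 97, 58  ⇒  2A = 230, A = 115.
Then Σ (x_i + x_{i+1})·c_i = 230, so x̄ = 230 / (6·115) = 1/3.

1/3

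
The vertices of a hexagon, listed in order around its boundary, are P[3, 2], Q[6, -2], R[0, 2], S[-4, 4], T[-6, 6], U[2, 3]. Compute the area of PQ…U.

Apply Gauss's area formula: 2A = Σ (x_i·y_{i+1} − x_{i+1}·y_i), indices taken mod 6.
Σ = (-18) + (12) + (8) + (0) + (-30) + (-5) = -33
Area = |Σ|/2 = 16.5.

16.5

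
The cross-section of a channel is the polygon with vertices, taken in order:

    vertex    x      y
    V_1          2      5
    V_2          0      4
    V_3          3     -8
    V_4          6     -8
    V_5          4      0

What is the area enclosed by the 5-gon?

36

Cross-terms: 8, -12, 24, 32, 20  ⇒  Σ = 72
Area = |Σ|/2 = 36.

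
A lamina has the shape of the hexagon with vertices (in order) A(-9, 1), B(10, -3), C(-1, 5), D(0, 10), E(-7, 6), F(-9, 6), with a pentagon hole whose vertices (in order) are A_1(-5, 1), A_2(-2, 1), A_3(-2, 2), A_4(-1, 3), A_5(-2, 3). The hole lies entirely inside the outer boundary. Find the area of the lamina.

87

Outer boundary:
Apply the surveyor's formula: 2A = Σ (x_i·y_{i+1} − x_{i+1}·y_i), indices taken mod 6.
Σ = (17) + (47) + (-10) + (70) + (12) + (45) = 181
Area = |Σ|/2 = 90.5.
Hole:
A_1→A_2: (-5)(1) − (-2)(1) = -3
A_2→A_3: (-2)(2) − (-2)(1) = -2
A_3→A_4: (-2)(3) − (-1)(2) = -4
A_4→A_5: (-1)(3) − (-2)(3) = 3
A_5→A_1: (-2)(1) − (-5)(3) = 13
Σ = 7
Area = |Σ|/2 = 3.5.
Net area = 90.5 − 3.5 = 87.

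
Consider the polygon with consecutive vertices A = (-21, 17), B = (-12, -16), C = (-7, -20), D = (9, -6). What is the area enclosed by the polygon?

458.5

Apply the shoelace formula: 2A = Σ (x_i·y_{i+1} − x_{i+1}·y_i), indices taken mod 4.
A→B: (-21)(-16) − (-12)(17) = 540
B→C: (-12)(-20) − (-7)(-16) = 128
C→D: (-7)(-6) − (9)(-20) = 222
D→A: (9)(17) − (-21)(-6) = 27
Σ = 917
Area = |Σ|/2 = 458.5.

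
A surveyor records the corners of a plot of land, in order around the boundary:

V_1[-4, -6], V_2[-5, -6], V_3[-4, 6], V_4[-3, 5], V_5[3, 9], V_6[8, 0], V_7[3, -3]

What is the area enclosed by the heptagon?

115

Apply the shoelace formula: 2A = Σ (x_i·y_{i+1} − x_{i+1}·y_i), indices taken mod 7.
V_1→V_2: (-4)(-6) − (-5)(-6) = -6
V_2→V_3: (-5)(6) − (-4)(-6) = -54
V_3→V_4: (-4)(5) − (-3)(6) = -2
V_4→V_5: (-3)(9) − (3)(5) = -42
V_5→V_6: (3)(0) − (8)(9) = -72
V_6→V_7: (8)(-3) − (3)(0) = -24
V_7→V_1: (3)(-6) − (-4)(-3) = -30
Σ = -230
Area = |Σ|/2 = 115.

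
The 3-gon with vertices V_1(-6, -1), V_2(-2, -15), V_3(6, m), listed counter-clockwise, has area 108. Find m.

11

Write out the shoelace sum; only the two edges meeting at V_3 involve m:
2·Area = [((-2)·m − 6·(-15)) + (6·(-1) − (-6)·m)] + 88
       = 4·m + 172 = 216
⇒ m = 11.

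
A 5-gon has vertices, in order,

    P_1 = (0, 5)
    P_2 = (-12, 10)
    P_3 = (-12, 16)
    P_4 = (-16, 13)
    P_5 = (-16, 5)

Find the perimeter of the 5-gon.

48

|P_1P_2| = √((-12)² + (5)²) = √169 = 13
|P_2P_3| = √((0)² + (6)²) = √36 = 6
|P_3P_4| = √((-4)² + (-3)²) = √25 = 5
|P_4P_5| = √((0)² + (-8)²) = √64 = 8
|P_5P_1| = √((16)² + (0)²) = √256 = 16
Perimeter = 13 + 6 + 5 + 8 + 16 = 48.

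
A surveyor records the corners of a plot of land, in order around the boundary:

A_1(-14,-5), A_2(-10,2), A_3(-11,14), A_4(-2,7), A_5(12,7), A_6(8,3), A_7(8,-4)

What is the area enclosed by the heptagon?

Cross-terms: -78, -118, -49, -98, -20, -56, -96  ⇒  Σ = -515
Area = |Σ|/2 = 257.5.

257.5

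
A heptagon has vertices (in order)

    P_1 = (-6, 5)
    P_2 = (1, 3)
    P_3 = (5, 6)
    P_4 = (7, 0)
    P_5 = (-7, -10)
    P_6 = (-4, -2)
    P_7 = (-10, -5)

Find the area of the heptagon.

125

Apply the surveyor's formula: 2A = Σ (x_i·y_{i+1} − x_{i+1}·y_i), indices taken mod 7.
P_1→P_2: (-6)(3) − (1)(5) = -23
P_2→P_3: (1)(6) − (5)(3) = -9
P_3→P_4: (5)(0) − (7)(6) = -42
P_4→P_5: (7)(-10) − (-7)(0) = -70
P_5→P_6: (-7)(-2) − (-4)(-10) = -26
P_6→P_7: (-4)(-5) − (-10)(-2) = 0
P_7→P_1: (-10)(5) − (-6)(-5) = -80
Σ = -250
Area = |Σ|/2 = 125.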